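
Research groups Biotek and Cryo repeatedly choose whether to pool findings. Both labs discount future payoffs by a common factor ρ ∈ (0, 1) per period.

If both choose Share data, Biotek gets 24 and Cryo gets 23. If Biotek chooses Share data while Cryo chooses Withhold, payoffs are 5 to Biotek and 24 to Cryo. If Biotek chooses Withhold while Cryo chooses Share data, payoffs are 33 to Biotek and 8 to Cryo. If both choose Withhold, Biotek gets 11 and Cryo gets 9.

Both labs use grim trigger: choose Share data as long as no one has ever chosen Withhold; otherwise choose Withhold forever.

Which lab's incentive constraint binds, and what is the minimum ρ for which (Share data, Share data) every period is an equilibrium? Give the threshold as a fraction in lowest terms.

Biotek's threshold: (33−24)/(33−11) = 9/22.
Cryo's threshold: (24−23)/(24−9) = 1/15.
9/22 > 1/15, so Biotek binds and ρ* = 9/22.

Biotek; ρ ≥ 9/22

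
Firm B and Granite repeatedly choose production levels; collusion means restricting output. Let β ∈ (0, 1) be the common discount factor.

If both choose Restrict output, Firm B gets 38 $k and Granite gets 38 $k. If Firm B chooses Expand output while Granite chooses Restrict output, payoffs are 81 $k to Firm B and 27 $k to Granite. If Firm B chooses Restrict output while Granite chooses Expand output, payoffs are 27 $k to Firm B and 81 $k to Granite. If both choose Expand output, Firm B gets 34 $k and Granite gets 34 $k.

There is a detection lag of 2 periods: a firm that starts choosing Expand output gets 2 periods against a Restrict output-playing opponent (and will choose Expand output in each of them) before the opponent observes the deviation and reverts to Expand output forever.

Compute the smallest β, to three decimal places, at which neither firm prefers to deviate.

Deviating for the 2 undetected periods gains 81−38 = 43 per period over cooperation, then loses 38−34 = 4 per period forever once punishment starts.
Gain: 43(1 + β + … + β^1); loss: 4·β^2/(1−β).
No profitable deviation ⇔ 43(1−β^2) ≤ 4·β^2, i.e. β^2 ≥ 43/(43+4) = 43/47.
Hence β ≥ (43/47)^(1/2) ≈ 0.957.

0.957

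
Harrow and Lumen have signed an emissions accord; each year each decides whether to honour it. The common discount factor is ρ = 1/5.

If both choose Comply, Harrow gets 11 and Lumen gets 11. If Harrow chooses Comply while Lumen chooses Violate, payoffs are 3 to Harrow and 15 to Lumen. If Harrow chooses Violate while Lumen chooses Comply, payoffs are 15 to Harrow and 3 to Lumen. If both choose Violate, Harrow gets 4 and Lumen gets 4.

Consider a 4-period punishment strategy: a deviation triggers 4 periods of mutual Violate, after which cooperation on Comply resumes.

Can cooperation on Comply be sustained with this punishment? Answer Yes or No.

Comparing payoff streams over the 5 periods until play realigns: cooperate → 11(1+ρ+…+ρ^4); deviate → 15 + 4(ρ+…+ρ^4).
Cooperation is sustained iff (11−4)(ρ+…+ρ^4) ≥ 15−11.
ρ+…+ρ^4 = 1/5·(1−(1/5)^4)/(1−1/5) = 0.2496, and (15−11)/(11−4) = 0.5714.
0.2496 < 0.5714, so cooperation is not sustainable.

No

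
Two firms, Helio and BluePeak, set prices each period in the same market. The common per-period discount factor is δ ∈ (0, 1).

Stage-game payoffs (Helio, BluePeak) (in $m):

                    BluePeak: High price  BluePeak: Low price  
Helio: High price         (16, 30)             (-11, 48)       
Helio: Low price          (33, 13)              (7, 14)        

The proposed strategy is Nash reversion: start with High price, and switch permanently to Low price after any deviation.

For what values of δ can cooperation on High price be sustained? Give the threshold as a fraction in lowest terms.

17/26

For Helio: deviation gain 33−16 = 17, per-period punishment loss 16−7 = 9. IC gives δ ≥ 17/26.
For BluePeak: gain 18, loss 16 per period, so δ ≥ 18/34 = 9/17.
The tighter constraint is Helio's, so cooperation needs δ ≥ 17/26.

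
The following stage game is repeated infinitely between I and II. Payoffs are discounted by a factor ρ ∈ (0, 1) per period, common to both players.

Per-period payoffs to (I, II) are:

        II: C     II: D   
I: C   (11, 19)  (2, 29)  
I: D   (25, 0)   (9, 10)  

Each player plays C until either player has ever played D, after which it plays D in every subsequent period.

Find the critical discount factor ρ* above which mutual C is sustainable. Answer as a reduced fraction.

7/8

I's threshold: (25−11)/(25−9) = 7/8.
II's threshold: (29−19)/(29−10) = 10/19.
7/8 > 10/19, so I binds and ρ* = 7/8.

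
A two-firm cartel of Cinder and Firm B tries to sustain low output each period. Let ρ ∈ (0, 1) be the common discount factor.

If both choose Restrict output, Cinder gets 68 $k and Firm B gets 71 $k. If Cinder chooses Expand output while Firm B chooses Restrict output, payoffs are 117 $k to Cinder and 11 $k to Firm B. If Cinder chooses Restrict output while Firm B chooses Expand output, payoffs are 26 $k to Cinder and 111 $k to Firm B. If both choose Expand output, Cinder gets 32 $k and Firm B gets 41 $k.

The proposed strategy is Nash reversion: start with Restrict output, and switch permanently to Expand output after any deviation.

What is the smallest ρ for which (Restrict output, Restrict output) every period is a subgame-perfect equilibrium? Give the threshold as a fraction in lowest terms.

Cinder: cooperation gives 68 each period; deviation gives 117 once then 32 forever.
  68/(1−ρ) ≥ 117 + 32ρ/(1−ρ) ⇒ ρ ≥ 49/85.
Firm B: cooperation gives 71 each period; deviation gives 111 once then 41 forever.
  ρ ≥ 40/70 = 4/7.
Both must hold, so the binding constraint is Cinder's: ρ ≥ 49/85.

49/85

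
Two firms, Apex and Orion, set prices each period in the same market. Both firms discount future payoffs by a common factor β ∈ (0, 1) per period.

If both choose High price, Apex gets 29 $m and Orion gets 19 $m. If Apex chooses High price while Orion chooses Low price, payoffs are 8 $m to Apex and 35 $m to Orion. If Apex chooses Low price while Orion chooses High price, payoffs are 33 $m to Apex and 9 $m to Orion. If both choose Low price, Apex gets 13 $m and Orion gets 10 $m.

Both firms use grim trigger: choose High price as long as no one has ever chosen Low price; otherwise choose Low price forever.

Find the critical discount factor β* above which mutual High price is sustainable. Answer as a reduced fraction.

16/25

For Apex: deviation gain 33−29 = 4, per-period punishment loss 29−13 = 16. IC gives β ≥ 4/20 = 1/5.
For Orion: gain 16, loss 9 per period, so β ≥ 16/25.
The tighter constraint is Orion's, so cooperation needs β ≥ 16/25.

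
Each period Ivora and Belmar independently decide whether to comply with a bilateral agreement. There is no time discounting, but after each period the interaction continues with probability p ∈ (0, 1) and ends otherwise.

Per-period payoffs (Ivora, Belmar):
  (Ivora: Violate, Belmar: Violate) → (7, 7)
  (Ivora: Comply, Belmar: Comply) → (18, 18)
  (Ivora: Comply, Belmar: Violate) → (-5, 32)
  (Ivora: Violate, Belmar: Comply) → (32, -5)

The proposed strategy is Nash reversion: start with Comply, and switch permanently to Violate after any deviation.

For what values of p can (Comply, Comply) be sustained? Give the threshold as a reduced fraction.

Expected cooperation value is 18 + p·18 + p²·18 + … = 18/(1−p); deviation gives 32 + p·7/(1−p).
18 ≥ 32(1−p) + 7p ⇒ 25p ≥ 14 ⇒ p ≥ 14/25.

14/25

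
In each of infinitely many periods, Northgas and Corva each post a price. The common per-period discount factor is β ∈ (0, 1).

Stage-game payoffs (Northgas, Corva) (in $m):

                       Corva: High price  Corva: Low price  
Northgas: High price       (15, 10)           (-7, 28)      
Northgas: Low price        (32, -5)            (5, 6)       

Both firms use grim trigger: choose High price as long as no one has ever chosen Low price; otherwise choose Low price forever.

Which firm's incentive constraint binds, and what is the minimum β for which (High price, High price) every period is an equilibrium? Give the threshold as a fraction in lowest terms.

Corva; β ≥ 9/11

Northgas: cooperation gives 15 each period; deviation gives 32 once then 5 forever.
  15/(1−β) ≥ 32 + 5β/(1−β) ⇒ β ≥ 17/27.
Corva: cooperation gives 10 each period; deviation gives 28 once then 6 forever.
  β ≥ 18/22 = 9/11.
Both must hold, so the binding constraint is Corva's: β ≥ 9/11.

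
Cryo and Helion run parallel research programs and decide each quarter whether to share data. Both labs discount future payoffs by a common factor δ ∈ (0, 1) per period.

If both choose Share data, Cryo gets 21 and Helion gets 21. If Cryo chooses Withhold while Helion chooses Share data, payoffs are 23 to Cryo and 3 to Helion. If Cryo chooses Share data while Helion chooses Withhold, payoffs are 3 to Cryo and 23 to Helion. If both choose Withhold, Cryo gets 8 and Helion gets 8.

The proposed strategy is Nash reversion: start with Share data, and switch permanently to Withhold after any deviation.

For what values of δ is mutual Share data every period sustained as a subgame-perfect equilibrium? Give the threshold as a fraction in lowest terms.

2/15

Under grim trigger the critical discount factor is (T−C)/(T−P) with T = 23, C = 21, P = 8.
δ* = (23−21)/(23−8) = 2/15.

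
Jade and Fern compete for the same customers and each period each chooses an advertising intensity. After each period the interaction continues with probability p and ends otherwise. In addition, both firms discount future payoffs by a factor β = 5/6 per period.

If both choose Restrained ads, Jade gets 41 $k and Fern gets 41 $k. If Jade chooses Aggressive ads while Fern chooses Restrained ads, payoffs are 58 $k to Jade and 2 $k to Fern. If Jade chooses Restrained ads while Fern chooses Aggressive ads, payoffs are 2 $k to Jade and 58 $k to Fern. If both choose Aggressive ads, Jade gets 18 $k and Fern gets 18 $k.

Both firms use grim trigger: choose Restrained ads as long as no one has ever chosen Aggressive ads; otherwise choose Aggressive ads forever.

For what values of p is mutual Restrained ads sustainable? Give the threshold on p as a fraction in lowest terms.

With continuation probability p and discount β, the effective per-period discount factor is βp.
Grim-trigger IC: βp ≥ (58−41)/(58−18) = 17/40.
So p ≥ (17/40)/(5/6) = 51/100.

51/100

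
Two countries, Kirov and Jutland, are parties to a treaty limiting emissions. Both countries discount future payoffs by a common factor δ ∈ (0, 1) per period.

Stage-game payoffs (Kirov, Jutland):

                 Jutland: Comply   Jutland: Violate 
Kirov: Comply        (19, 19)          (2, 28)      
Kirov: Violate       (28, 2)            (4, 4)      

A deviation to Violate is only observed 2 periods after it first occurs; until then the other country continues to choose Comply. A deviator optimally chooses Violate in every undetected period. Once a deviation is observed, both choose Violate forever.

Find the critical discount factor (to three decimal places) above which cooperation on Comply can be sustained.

The best deviation is to choose Violate for all 2 undetected periods, earning 28 each, then 4 forever once detected.
Deviation value: 28(1−δ^2)/(1−δ) + 4δ^2/(1−δ); cooperation value: 19/(1−δ).
IC: 19 ≥ 28(1−δ^2) + 4δ^2 = 28 − 24δ^2.
So δ^2 ≥ 9/24 = 3/8, giving δ ≥ (3/8)^(1/2) ≈ 0.612.

0.612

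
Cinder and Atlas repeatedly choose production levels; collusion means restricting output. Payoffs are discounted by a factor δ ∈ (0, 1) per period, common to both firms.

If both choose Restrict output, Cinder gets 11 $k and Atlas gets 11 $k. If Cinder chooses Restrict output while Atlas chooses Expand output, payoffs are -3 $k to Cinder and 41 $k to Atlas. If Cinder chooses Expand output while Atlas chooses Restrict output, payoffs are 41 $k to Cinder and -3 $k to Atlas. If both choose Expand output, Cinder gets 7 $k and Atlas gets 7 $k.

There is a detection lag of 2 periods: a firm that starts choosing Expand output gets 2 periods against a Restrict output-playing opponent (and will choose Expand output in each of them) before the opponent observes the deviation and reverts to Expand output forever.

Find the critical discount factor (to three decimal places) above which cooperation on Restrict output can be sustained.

0.939

A deviator earns 41 for 2 periods, then 7 forever; cooperating earns 11 forever. Multiplying the IC by (1−δ):
11 ≥ 41(1−δ^2) + 7δ^2, so 34·δ^2 ≥ 30 and δ^2 ≥ 15/17.
δ ≥ (15/17)^(1/2) ≈ 0.939.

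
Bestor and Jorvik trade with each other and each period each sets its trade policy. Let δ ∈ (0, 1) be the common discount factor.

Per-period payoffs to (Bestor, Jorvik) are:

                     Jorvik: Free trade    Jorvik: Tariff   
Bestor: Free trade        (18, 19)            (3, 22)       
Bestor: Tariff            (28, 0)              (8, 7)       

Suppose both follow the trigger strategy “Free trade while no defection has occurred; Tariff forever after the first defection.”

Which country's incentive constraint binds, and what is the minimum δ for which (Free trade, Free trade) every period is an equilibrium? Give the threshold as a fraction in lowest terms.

Bestor's threshold: (28−18)/(28−8) = 1/2.
Jorvik's threshold: (22−19)/(22−7) = 1/5.
1/2 > 1/5, so Bestor binds and δ* = 1/2.

Bestor; δ ≥ 1/2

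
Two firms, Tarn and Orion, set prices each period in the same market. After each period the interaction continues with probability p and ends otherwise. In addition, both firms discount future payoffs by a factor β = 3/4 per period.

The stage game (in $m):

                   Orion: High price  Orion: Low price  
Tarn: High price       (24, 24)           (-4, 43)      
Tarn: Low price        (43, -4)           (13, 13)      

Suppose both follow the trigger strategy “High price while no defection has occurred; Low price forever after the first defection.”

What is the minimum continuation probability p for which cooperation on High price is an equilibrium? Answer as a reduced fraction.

Expected continuation weight on next period's payoff is β·p = 3/4·p, which plays the role of the discount factor.
Cooperation requires 3/4·p ≥ (43−24)/(43−13) = 19/30, hence p ≥ 38/45.

38/45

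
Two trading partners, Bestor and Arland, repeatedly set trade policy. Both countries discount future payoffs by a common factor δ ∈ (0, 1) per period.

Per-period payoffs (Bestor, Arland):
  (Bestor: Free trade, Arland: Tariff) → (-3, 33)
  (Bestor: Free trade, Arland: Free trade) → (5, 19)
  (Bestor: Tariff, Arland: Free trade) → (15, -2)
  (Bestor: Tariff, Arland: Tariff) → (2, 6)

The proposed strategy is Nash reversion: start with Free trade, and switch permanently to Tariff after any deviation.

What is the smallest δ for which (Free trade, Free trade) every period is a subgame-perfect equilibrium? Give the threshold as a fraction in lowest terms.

Bestor's threshold: (15−5)/(15−2) = 10/13.
Arland's threshold: (33−19)/(33−6) = 14/27.
10/13 > 14/27, so Bestor binds and δ* = 10/13.

10/13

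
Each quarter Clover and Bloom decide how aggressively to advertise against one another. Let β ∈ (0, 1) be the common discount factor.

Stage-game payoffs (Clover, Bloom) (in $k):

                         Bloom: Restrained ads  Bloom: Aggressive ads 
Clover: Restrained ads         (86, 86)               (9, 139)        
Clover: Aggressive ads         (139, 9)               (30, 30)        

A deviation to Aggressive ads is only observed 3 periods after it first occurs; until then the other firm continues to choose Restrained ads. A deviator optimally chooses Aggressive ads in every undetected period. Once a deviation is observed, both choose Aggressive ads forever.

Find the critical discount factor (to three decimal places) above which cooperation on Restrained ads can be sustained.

0.786

A deviator earns 139 for 3 periods, then 30 forever; cooperating earns 86 forever. Multiplying the IC by (1−β):
86 ≥ 139(1−β^3) + 30β^3, so 109·β^3 ≥ 53 and β^3 ≥ 53/109.
β ≥ (53/109)^(1/3) ≈ 0.786.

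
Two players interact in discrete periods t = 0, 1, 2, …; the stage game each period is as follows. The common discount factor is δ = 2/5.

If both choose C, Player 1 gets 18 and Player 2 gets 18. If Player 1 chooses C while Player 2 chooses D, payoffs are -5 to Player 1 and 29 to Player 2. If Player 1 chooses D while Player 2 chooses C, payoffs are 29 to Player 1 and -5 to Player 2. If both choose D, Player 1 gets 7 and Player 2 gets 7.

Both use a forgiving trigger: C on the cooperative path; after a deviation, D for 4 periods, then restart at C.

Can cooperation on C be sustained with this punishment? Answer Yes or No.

Comparing payoff streams over the 5 periods until play realigns: cooperate → 18(1+δ+…+δ^4); deviate → 29 + 7(δ+…+δ^4).
Cooperation is sustained iff (18−7)(δ+…+δ^4) ≥ 29−18.
δ+…+δ^4 = 2/5·(1−(2/5)^4)/(1−2/5) = 0.6496, and (29−18)/(18−7) = 1.0000.
0.6496 < 1.0000, so cooperation is not sustainable.

No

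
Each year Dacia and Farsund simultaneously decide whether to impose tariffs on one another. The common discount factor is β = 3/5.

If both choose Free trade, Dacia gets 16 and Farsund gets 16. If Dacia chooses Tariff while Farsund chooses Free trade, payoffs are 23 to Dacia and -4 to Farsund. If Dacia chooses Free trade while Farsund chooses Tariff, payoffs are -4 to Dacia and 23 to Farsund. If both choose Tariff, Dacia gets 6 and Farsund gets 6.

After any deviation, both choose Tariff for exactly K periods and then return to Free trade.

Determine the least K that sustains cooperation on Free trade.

Need Σ_{k=1}^{K} β^k ≥ (23−16)/(16−6) = 0.7000 at β = 3/5.
At K = 1 the sum is 0.6000 < 0.7000; at K = 2 it is 0.9600 ≥ 0.7000.
So the minimum punishment length is K = 2.

2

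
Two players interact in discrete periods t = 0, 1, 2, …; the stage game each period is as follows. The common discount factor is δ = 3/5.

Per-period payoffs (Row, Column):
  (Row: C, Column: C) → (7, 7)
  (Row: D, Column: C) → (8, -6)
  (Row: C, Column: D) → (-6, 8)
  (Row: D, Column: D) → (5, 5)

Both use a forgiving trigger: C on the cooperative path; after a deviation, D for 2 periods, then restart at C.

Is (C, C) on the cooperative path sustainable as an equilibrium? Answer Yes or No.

Comparing payoff streams over the 3 periods until play realigns: cooperate → 7(1+δ+…+δ^2); deviate → 8 + 5(δ+…+δ^2).
Cooperation is sustained iff (7−5)(δ+…+δ^2) ≥ 8−7.
δ+…+δ^2 = 3/5·(1−(3/5)^2)/(1−3/5) = 0.9600, and (8−7)/(7−5) = 0.5000.
0.9600 ≥ 0.5000, so cooperation is sustainable.

Yes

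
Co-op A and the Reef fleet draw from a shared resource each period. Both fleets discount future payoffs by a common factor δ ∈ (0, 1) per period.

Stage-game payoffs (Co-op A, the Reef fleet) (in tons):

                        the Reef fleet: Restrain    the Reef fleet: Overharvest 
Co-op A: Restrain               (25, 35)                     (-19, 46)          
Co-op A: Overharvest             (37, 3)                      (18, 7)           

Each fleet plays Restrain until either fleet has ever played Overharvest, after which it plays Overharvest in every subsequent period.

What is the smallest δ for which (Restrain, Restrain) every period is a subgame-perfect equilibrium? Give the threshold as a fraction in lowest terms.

12/19

Co-op A: cooperation gives 25 each period; deviation gives 37 once then 18 forever.
  25/(1−δ) ≥ 37 + 18δ/(1−δ) ⇒ δ ≥ 12/19.
the Reef fleet: cooperation gives 35 each period; deviation gives 46 once then 7 forever.
  δ ≥ 11/39.
Both must hold, so the binding constraint is Co-op A's: δ ≥ 12/19.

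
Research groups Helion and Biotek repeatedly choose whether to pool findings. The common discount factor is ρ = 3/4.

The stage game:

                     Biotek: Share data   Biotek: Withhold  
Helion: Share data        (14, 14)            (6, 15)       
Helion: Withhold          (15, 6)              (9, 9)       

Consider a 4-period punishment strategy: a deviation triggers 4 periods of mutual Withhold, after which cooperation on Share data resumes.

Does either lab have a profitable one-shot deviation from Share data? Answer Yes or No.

A one-shot deviation gives 15 now, then 9 for 4 periods, then back to 14.
Gain from deviating: (15−14) today; loss: (14−9) in each of the next 4 periods.
No-deviation condition: (14−9)(ρ+…+ρ^4) ≥ 15−14, i.e. ρ+…+ρ^4 ≥ 1/5.
At ρ = 3/4: ρ+…+ρ^4 = 2.0508 ≥ 0.2000.
So cooperation is sustainable.

No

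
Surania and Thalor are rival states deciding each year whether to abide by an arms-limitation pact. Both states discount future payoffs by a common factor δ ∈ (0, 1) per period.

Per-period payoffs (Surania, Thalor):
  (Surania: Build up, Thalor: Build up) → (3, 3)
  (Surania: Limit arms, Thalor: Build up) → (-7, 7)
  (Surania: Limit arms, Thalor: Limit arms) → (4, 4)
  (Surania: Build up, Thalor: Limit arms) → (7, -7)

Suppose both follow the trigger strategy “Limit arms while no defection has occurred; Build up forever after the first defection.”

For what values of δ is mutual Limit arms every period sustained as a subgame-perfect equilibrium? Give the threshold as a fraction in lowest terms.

3/4

Cooperation forever yields 4 each period: 4/(1−δ).
Deviating yields 7 once, then 3 forever: 7 + 3δ/(1−δ).
No profitable deviation requires 4/(1−δ) ≥ 7 + 3δ/(1−δ).
Multiplying by (1−δ): 4 ≥ 7(1−δ) + 3δ = 7 − 4δ.
So 4δ ≥ 3, i.e. δ ≥ 3/4.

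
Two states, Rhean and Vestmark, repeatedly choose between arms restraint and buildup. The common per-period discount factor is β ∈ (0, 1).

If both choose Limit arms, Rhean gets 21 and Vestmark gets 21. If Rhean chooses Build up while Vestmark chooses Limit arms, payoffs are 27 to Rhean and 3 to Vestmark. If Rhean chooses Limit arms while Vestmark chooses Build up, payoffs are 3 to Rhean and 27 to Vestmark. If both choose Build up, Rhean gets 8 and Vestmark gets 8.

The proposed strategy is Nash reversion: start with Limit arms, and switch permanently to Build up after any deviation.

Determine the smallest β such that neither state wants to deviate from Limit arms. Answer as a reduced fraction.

One-period gain from deviating is 27 − 21 = 6. The loss is 21 − 8 = 13 in every subsequent period, with present value 13·β/(1−β).
Deviation is unprofitable when 13·β/(1−β) ≥ 6, i.e. β/(1−β) ≥ 6/13.
Equivalently β ≥ 6/(6+13) = 6/19.

6/19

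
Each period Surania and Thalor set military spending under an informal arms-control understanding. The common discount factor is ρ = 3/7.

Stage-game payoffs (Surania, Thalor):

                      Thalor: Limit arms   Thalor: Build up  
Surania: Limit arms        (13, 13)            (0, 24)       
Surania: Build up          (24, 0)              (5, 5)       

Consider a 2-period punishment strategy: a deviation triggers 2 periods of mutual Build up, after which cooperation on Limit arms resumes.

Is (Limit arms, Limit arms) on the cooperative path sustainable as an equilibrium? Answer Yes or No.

No

A one-shot deviation gives 24 now, then 5 for 2 periods, then back to 13.
Gain from deviating: (24−13) today; loss: (13−5) in each of the next 2 periods.
No-deviation condition: (13−5)(ρ+…+ρ^2) ≥ 24−13, i.e. ρ+…+ρ^2 ≥ 11/8.
At ρ = 3/7: ρ+…+ρ^2 = 0.6122 < 1.3750.
So cooperation is not sustainable.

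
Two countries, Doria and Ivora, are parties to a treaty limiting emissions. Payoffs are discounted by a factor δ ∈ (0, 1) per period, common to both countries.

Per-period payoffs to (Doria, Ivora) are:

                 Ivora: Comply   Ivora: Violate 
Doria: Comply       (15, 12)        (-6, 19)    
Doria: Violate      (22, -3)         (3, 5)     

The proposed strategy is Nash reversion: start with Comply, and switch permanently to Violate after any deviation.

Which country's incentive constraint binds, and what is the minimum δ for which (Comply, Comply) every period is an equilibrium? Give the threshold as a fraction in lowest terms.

Doria's threshold: (22−15)/(22−3) = 7/19.
Ivora's threshold: (19−12)/(19−5) = 1/2.
7/19 < 1/2, so Ivora binds and δ* = 1/2.

Ivora; δ ≥ 1/2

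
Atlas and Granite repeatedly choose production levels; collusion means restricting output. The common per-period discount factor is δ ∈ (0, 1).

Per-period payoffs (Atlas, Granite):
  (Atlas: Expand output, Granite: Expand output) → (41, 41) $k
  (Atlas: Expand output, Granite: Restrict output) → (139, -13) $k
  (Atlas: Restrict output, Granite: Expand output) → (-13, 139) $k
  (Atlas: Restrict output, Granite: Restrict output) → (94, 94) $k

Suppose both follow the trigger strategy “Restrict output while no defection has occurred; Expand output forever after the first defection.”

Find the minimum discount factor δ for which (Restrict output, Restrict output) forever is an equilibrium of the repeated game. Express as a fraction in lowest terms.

Under grim trigger the critical discount factor is (T−C)/(T−P) with T = 139, C = 94, P = 41.
δ* = (139−94)/(139−41) = 45/98.

45/98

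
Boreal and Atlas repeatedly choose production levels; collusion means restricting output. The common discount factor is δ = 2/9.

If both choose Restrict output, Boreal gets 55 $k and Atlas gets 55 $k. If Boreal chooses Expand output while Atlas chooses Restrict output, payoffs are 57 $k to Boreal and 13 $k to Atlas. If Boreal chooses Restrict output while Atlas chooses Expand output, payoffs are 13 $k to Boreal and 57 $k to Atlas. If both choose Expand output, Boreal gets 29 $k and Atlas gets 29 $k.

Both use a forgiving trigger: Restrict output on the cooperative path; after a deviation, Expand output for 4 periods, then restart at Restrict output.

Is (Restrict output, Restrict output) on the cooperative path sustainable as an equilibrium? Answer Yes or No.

Yes

A one-shot deviation gives 57 now, then 29 for 4 periods, then back to 55.
Gain from deviating: (57−55) today; loss: (55−29) in each of the next 4 periods.
No-deviation condition: (55−29)(δ+…+δ^4) ≥ 57−55, i.e. δ+…+δ^4 ≥ 1/13.
At δ = 2/9: δ+…+δ^4 = 0.2850 ≥ 0.0769.
So cooperation is sustainable.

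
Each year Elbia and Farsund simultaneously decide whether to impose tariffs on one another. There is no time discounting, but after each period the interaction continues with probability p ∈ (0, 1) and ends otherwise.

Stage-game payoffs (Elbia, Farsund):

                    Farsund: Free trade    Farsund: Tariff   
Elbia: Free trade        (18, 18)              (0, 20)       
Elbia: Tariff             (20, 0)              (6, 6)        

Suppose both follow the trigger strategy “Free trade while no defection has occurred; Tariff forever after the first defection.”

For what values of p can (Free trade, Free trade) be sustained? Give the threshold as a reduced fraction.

Expected cooperation value is 18 + p·18 + p²·18 + … = 18/(1−p); deviation gives 20 + p·6/(1−p).
18 ≥ 20(1−p) + 6p ⇒ 14p ≥ 2 ⇒ p ≥ 2/14 = 1/7.

1/7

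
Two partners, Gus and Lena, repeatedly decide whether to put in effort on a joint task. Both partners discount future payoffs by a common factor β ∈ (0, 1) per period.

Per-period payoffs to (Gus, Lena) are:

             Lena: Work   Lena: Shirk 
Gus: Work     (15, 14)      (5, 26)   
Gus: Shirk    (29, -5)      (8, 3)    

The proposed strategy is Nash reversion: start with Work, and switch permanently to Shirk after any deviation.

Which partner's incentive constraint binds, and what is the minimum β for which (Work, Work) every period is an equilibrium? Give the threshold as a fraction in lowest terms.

Gus; β ≥ 2/3

Gus: cooperation gives 15 each period; deviation gives 29 once then 8 forever.
  15/(1−β) ≥ 29 + 8β/(1−β) ⇒ β ≥ 14/21 = 2/3.
Lena: cooperation gives 14 each period; deviation gives 26 once then 3 forever.
  β ≥ 12/23.
Both must hold, so the binding constraint is Gus's: β ≥ 2/3.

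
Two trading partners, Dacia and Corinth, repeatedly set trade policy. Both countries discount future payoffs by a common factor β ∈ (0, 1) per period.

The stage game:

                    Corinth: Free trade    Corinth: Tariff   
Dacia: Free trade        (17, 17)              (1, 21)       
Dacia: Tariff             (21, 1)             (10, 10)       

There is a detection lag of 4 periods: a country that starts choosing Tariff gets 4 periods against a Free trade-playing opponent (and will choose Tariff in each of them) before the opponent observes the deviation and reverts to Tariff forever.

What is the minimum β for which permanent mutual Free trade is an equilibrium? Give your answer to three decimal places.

The best deviation is to choose Tariff for all 4 undetected periods, earning 21 each, then 10 forever once detected.
Deviation value: 21(1−β^4)/(1−β) + 10β^4/(1−β); cooperation value: 17/(1−β).
IC: 17 ≥ 21(1−β^4) + 10β^4 = 21 − 11β^4.
So β^4 ≥ 4/11, giving β ≥ (4/11)^(1/4) ≈ 0.777.

0.777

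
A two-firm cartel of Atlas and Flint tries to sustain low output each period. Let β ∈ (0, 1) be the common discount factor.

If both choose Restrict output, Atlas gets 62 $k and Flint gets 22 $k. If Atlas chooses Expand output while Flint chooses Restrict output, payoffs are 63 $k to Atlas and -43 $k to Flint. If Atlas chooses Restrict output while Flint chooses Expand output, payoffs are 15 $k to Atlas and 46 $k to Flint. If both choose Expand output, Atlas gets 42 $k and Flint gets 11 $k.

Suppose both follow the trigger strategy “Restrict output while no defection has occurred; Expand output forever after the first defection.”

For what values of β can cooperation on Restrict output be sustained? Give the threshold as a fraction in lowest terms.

Atlas: cooperation gives 62 each period; deviation gives 63 once then 42 forever.
  62/(1−β) ≥ 63 + 42β/(1−β) ⇒ β ≥ 1/21.
Flint: cooperation gives 22 each period; deviation gives 46 once then 11 forever.
  β ≥ 24/35.
Both must hold, so the binding constraint is Flint's: β ≥ 24/35.

24/35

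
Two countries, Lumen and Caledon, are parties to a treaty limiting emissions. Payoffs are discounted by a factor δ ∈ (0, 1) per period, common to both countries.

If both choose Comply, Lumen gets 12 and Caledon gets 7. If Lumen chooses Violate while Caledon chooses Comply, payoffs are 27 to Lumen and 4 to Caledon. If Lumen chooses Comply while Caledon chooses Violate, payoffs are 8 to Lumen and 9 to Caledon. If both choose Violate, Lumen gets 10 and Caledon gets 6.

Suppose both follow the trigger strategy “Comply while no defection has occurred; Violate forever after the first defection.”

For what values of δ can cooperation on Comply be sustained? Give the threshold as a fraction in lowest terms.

For Lumen: deviation gain 27−12 = 15, per-period punishment loss 12−10 = 2. IC gives δ ≥ 15/17.
For Caledon: gain 2, loss 1 per period, so δ ≥ 2/3.
The tighter constraint is Lumen's, so cooperation needs δ ≥ 15/17.

15/17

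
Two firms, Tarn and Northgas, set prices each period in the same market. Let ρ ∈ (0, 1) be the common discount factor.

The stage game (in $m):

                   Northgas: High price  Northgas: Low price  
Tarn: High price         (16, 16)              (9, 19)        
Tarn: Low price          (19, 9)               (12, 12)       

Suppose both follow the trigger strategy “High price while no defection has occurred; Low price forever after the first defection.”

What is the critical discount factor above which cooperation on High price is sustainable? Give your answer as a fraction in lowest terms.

One-period gain from deviating is 19 − 16 = 3. The loss is 16 − 12 = 4 in every subsequent period, with present value 4·ρ/(1−ρ).
Deviation is unprofitable when 4·ρ/(1−ρ) ≥ 3, i.e. ρ/(1−ρ) ≥ 3/4.
Equivalently ρ ≥ 3/(3+4) = 3/7.

3/7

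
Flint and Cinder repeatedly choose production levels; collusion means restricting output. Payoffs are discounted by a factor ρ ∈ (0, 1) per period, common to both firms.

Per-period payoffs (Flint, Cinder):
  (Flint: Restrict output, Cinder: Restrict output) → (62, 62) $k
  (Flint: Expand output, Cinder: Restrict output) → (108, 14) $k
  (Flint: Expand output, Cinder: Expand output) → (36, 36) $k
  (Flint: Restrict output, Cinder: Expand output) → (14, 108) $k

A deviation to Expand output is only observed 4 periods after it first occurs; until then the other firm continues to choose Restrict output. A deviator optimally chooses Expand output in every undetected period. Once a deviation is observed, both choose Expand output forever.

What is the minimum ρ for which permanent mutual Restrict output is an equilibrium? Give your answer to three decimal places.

0.894

A deviator earns 108 for 4 periods, then 36 forever; cooperating earns 62 forever. Multiplying the IC by (1−ρ):
62 ≥ 108(1−ρ^4) + 36ρ^4, so 72·ρ^4 ≥ 46 and ρ^4 ≥ 23/36.
ρ ≥ (23/36)^(1/4) ≈ 0.894.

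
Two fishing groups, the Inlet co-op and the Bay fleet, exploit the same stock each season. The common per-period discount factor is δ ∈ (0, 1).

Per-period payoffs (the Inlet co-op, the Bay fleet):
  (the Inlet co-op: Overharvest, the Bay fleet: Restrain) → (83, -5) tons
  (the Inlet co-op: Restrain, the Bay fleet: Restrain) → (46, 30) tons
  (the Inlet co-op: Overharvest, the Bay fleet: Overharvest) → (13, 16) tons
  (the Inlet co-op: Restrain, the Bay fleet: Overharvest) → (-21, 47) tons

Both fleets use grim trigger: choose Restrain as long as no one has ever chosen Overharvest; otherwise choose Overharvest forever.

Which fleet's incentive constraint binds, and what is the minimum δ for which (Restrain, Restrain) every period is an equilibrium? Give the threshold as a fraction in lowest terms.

For the Inlet co-op: deviation gain 83−46 = 37, per-period punishment loss 46−13 = 33. IC gives δ ≥ 37/70.
For the Bay fleet: gain 17, loss 14 per period, so δ ≥ 17/31.
The tighter constraint is the Bay fleet's, so cooperation needs δ ≥ 17/31.

the Bay fleet; δ ≥ 17/31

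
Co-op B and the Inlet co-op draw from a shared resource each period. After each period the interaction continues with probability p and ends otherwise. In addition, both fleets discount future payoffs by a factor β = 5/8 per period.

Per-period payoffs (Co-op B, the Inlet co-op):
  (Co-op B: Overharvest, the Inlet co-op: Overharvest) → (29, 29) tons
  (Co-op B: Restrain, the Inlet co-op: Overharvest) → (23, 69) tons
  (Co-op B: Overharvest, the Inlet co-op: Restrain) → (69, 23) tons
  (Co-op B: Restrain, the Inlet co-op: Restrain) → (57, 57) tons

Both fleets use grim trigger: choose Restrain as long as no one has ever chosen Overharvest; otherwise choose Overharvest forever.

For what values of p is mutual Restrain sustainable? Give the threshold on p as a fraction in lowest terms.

With continuation probability p and discount β, the effective per-period discount factor is βp.
Grim-trigger IC: βp ≥ (69−57)/(69−29) = 3/10.
So p ≥ (3/10)/(5/8) = 12/25.

12/25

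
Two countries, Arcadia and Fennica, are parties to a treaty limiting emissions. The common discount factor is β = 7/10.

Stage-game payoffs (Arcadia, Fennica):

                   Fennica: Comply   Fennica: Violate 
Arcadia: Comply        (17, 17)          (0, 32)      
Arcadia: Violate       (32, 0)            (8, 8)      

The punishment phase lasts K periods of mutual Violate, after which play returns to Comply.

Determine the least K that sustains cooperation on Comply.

IC: β(1−β^K)/(1−β) ≥ (32−17)/(17−8) = 5/3.
With β = 7/10: need 1 − β^K ≥ 5/3·(1−7/10)/(7/10), i.e. β^K ≤ 0.2857.
Since (7/10)^3 = 0.3430 and (7/10)^4 = 0.2401, the smallest such K is 4.

4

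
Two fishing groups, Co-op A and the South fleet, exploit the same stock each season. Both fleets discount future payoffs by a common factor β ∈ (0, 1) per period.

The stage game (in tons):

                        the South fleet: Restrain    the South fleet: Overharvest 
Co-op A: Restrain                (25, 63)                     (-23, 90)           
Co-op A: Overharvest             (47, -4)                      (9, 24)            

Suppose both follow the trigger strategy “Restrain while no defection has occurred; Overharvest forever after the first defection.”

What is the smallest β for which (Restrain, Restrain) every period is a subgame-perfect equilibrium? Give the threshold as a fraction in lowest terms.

11/19

Co-op A's threshold: (47−25)/(47−9) = 11/19.
the South fleet's threshold: (90−63)/(90−24) = 9/22.
11/19 > 9/22, so Co-op A binds and β* = 11/19.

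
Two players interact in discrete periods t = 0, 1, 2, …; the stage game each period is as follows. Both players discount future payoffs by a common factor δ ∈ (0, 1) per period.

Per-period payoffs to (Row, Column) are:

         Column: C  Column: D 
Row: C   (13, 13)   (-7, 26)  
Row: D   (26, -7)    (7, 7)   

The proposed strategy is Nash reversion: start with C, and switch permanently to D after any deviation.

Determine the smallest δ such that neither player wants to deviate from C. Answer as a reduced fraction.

13/19

One-period gain from deviating is 26 − 13 = 13. The loss is 13 − 7 = 6 in every subsequent period, with present value 6·δ/(1−δ).
Deviation is unprofitable when 6·δ/(1−δ) ≥ 13, i.e. δ/(1−δ) ≥ 13/6.
Equivalently δ ≥ 13/(13+6) = 13/19.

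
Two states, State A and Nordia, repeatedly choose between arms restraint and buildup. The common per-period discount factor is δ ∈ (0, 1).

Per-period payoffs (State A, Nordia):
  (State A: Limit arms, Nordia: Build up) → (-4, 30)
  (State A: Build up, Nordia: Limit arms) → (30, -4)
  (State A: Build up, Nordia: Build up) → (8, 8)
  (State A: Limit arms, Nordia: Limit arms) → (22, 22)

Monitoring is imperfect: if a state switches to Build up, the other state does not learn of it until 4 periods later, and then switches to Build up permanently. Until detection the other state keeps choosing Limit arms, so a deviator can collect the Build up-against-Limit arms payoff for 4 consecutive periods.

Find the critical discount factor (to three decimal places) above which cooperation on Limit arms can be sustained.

A deviator earns 30 for 4 periods, then 8 forever; cooperating earns 22 forever. Multiplying the IC by (1−δ):
22 ≥ 30(1−δ^4) + 8δ^4, so 22·δ^4 ≥ 8 and δ^4 ≥ 4/11.
δ ≥ (4/11)^(1/4) ≈ 0.777.

0.777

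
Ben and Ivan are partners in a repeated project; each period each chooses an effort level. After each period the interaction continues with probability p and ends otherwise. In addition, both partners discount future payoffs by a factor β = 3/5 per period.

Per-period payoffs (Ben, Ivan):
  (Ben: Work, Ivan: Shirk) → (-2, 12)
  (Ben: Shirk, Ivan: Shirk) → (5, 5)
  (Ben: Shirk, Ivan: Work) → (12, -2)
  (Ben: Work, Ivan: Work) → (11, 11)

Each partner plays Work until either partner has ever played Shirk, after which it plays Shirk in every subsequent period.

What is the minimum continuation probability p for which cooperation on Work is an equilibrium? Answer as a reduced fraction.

5/21

With continuation probability p and discount β, the effective per-period discount factor is βp.
Grim-trigger IC: βp ≥ (12−11)/(12−5) = 1/7.
So p ≥ (1/7)/(3/5) = 5/21.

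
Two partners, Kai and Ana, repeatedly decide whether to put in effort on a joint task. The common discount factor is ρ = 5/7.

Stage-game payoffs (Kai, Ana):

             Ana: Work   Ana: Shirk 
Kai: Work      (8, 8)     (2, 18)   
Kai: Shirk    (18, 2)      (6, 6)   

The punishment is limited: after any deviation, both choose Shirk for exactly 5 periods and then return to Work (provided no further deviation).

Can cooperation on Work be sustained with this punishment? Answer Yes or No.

No

IC: ρ+…+ρ^5 ≥ (18−8)/(8−6) = 5.
At ρ = 5/7: partial sum = 2.0352 < 5.0000. Cooperation not sustainable.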